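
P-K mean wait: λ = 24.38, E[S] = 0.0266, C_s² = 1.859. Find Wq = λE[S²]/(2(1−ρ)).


ρ = λ·E[S] = 24.38·0.0266 = 0.6485
E[S²] = E[S]²(1+C_s²) = 0.0266²·(1+1.859) = 0.002023
Wq = λ·E[S²]/(2(1−ρ)) = 24.38·0.002023/(2·0.3515) = 0.07016 hr

Final: 0.07016 hr


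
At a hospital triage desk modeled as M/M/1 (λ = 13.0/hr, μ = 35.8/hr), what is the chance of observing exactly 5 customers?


ρ = 13.0/35.8 = 0.3631
P_n = (1−ρ)·ρ^n = (1 − 0.3631)·0.3631^5 = 0.6369·0.006314 = 0.004021

Final: 0.004021


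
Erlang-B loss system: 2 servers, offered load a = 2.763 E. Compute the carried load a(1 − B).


B(2,2.763) = 0.503568 (Erlang-B)
Carried load = a(1 − B) = 2.763·(1 − 0.503568) = 2.763·0.496432 = 1.3716 E

Final: 1.3716 Erlangs


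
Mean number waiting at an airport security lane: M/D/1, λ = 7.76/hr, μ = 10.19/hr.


ρ = 7.76/10.19 = 0.7615
M/D/1: Lq = ρ²/(2(1−ρ)) = 0.5799/(2·0.2385) = 1.21594

Final: 1.21594


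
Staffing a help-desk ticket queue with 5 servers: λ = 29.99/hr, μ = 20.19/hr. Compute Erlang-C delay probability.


a = λ/μ = 1.4854; ρ = a/5 = 0.2971
P₀ = 0.226072 (from M/M/c formula)
C(c,a) = [a^c/(c!(1−ρ))]·P₀ = [7.23104/(120·0.7029)]·0.226072
= 0.08573·0.226072 = 0.019380

Final: 0.019380


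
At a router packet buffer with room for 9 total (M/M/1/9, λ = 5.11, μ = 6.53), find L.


ρ = 5.11/6.53 = 0.7825
L = ρ[1 − (K+1)ρ^K + Kρ^(K+1)] / [(1−ρ)(1−ρ^(K+1))]
Numerator: 0.7825·(1 − 10·0.110045 + 9·0.086115) = 0.527891
Denominator: (0.2175)·(0.913885) = 0.198732
L = 0.527891/0.198732 = 2.6563

Final: 2.6563


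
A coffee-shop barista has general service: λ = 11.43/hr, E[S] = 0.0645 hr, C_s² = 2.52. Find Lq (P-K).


ρ = λ·E[S] = 11.43·0.0645 = 0.7372
Lq = ρ²(1+C_s²)/(2(1−ρ)) = 0.5435·(1+2.52)/(2·0.2628)
= 0.5435·3.5200/0.5255 = 3.64047

Final: 3.64047


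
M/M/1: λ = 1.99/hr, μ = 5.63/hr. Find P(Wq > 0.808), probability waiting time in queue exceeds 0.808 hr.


ρ = 1.99/5.63 = 0.3535
P(Wq > t) = ρ·e^{−(μ−λ)t} = 0.3535·e^{−2.9411}
= 0.3535·0.052807 = 0.018665

Final: 0.018665


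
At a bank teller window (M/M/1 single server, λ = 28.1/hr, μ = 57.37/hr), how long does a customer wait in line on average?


ρ = 28.1/57.37 = 0.4898
Wq = ρ/(μ−λ) = 0.4898/(57.37 − 28.1) = 0.4898/29.27 = 0.01673 hr

Final: 0.01673 hr


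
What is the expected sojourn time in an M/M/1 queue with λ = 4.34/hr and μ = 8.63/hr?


W = 1/(μ−λ) = 1/(8.63 − 4.34) = 1/4.29 = 0.2331 hr

Final: 0.2331 hr


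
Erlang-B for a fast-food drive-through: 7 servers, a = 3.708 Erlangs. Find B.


B(c,a) = (a^c/c!) / Σ_{k=0}^{c} a^k/k!
a^7/7! = 1.912263
Σ terms (k=0..7): 1.00000 + 3.70800 + 6.87463 + 8.49705 + 7.87676 + 5.84141 + 3.60999 + 1.91226 = 39.320095
B = 1.912263/39.320095 = 0.048633

Final: 0.048633


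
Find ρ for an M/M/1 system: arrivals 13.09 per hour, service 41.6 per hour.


ρ = λ/μ = 13.09/41.6 = 0.3147

Final: 0.3147


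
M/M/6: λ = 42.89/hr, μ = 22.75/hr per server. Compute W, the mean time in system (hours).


a = 1.8853; ρ = 0.3142; P₀ = 0.151631
Lq = P₀·a^c·ρ/(c!(1−ρ)²) = 0.006318
Wq = Lq/λ = 0.006318/42.89 = 0.0001473 hr
W = Wq + 1/μ = 0.0001473 + 0.04396 = 0.04410 hr

Final: 0.04410 hr


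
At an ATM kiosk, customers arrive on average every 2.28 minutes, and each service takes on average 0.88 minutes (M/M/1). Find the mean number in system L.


λ = 60/2.28 = 26.3158 /hr
μ = 60/0.88 = 68.1818 /hr
ρ = λ/μ = 26.3158/68.1818 = 0.3860
L = ρ/(1−ρ) = 0.3860/0.6140 = 0.6286

Final: 0.6286


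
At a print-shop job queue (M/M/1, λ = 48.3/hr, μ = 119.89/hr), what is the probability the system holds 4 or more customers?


ρ = 48.3/119.89 = 0.4029
P(N ≥ n) = ρ^n = 0.4029^4 = 0.026342

Final: 0.026342


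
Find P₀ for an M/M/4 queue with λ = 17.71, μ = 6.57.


a = λ/μ = 17.71/6.57 = 2.6956; ρ = a/c = 0.6739
Σ_{k=0}^{3} a^k/k! (terms k=0..3) = 1.00000 + 2.69559 + 3.63309 + 3.26444 = 10.59312
Tail: a^4/(4!(1−ρ)) = 52.79743/(24·0.3261) = 6.74600
P₀ = 1/(10.59312 + 6.74600) = 1/17.33911 = 0.057673

Final: 0.057673


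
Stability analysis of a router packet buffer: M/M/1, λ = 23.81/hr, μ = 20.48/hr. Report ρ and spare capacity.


Total capacity cμ = 1·20.48 = 20.48/hr
ρ = λ/(cμ) = 23.81/20.48 = 1.1626
Stable ⇔ ρ < 1: NO
Spare capacity = cμ − λ = 20.48 − 23.81 = -3.33/hr

Final: ρ = 1.1626; unstable; margin = -3.33/hr


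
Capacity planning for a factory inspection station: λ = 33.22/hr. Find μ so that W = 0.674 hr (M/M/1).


W = 1/(μ−λ) ⇒ μ − λ = 1/W = 1/0.674 = 1.4837
μ = λ + 1/W = 33.22 + 1.4837 = 34.7037 per hr

Final: 34.7037 /hr


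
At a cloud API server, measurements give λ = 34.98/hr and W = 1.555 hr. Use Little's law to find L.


L = λW = 34.98·1.555 = 54.3939

Final: 54.3939


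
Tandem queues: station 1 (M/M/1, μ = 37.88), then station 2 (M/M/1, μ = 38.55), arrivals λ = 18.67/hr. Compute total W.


Each node sees arrival rate λ = 18.67/hr (tandem ⇒ throughput preserved).
W₁ = 1/(μ₁−λ) = 1/(37.88−18.67) = 0.05206 hr
W₂ = 1/(μ₂−λ) = 1/(38.55−18.67) = 0.05030 hr
W_total = W₁ + W₂ = 0.05206 + 0.05030 = 0.10236 hr

Final: 0.10236 hr


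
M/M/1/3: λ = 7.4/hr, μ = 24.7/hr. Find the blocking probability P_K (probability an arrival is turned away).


ρ = λ/μ = 7.4/24.7 = 0.2996
P_K = (1−ρ)ρ^K/(1−ρ^(K+1)) = (0.7004·0.026891)/(1 − 0.008056)
= 0.018834/0.991944 = 0.018987

Final: 0.018987


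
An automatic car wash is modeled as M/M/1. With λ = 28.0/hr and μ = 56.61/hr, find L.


ρ = λ/μ = 28.0/56.61 = 0.4946
L = ρ/(1−ρ) = 0.4946/(1 − 0.4946) = 0.4946/0.5054 = 0.9787

Final: 0.9787


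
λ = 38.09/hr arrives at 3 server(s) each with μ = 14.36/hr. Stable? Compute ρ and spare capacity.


Total capacity cμ = 3·14.36 = 43.08/hr
ρ = λ/(cμ) = 38.09/43.08 = 0.8842
Stable ⇔ ρ < 1: YES
Spare capacity = cμ − λ = 43.08 − 38.09 = 4.99/hr

Final: ρ = 0.8842; stable; margin = 4.99/hr


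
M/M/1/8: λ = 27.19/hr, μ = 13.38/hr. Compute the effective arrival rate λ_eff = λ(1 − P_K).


ρ = 2.0321; P_K = (1−ρ)ρ^8/(1−ρ^9) = 0.508768
λ_eff = λ(1 − P_K) = 27.19·(1 − 0.508768) = 27.19·0.491232 = 13.3566 /hr

Final: 13.3566 /hr


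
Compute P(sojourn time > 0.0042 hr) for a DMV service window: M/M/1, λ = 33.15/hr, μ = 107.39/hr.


W ~ Exponential(μ−λ) for M/M/1.
μ − λ = 107.39 − 33.15 = 74.2400
P(W > t) = e^{−(μ−λ)t} = e^{−0.3118} = 0.732122

Final: 0.732122


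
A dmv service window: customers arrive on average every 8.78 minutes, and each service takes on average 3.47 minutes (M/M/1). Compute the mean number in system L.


λ = 60/8.78 = 6.8337 /hr
μ = 60/3.47 = 17.2911 /hr
ρ = λ/μ = 6.8337/17.2911 = 0.3952
L = ρ/(1−ρ) = 0.3952/0.6048 = 0.6535

Final: 0.6535


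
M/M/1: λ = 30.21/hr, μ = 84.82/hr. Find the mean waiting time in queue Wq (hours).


ρ = 30.21/84.82 = 0.3562
Wq = ρ/(μ−λ) = 0.3562/(84.82 − 30.21) = 0.3562/54.61 = 0.006522 hr

Final: 0.006522 hr


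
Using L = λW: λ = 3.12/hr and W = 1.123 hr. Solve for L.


L = λW = 3.12·1.123 = 3.5038

Final: 3.5038


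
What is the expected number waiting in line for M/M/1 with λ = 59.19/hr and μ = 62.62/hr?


ρ = 59.19/62.62 = 0.9452
Lq = ρ²/(1−ρ) = 0.8935/0.05477 = 16.3113

Final: 16.3113


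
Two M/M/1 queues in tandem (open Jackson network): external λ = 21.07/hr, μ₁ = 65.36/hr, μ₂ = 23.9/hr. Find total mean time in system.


Each node sees arrival rate λ = 21.07/hr (tandem ⇒ throughput preserved).
W₁ = 1/(μ₁−λ) = 1/(65.36−21.07) = 0.02258 hr
W₂ = 1/(μ₂−λ) = 1/(23.9−21.07) = 0.35336 hr
W_total = W₁ + W₂ = 0.02258 + 0.35336 = 0.37594 hr

Final: 0.37594 hr


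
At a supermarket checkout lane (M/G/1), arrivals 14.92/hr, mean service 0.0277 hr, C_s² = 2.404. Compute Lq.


ρ = λ·E[S] = 14.92·0.0277 = 0.4133
Lq = ρ²(1+C_s²)/(2(1−ρ)) = 0.1708·(1+2.404)/(2·0.5867)
= 0.1708·3.4040/1.1734 = 0.49548

Final: 0.49548


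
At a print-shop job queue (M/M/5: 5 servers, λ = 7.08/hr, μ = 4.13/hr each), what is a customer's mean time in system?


a = 1.7143; ρ = 0.3429; P₀ = 0.179504
Lq = P₀·a^c·ρ/(c!(1−ρ)²) = 0.01758
Wq = Lq/λ = 0.01758/7.08 = 0.002484 hr
W = Wq + 1/μ = 0.002484 + 0.24213 = 0.24461 hr

Final: 0.24461 hr


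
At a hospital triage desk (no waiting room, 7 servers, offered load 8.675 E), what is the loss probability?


B(c,a) = (a^c/c!) / Σ_{k=0}^{c} a^k/k!
a^7/7! = 733.594130
Σ terms (k=0..7): 1.00000 + 8.67500 + 37.62781 + 108.80709 + 235.97538 + 409.41728 + 591.94915 + 733.59413 = 2127.045850
B = 733.594130/2127.045850 = 0.344889

Final: 0.344889


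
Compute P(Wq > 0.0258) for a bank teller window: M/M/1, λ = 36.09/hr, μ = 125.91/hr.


ρ = 36.09/125.91 = 0.2866
P(Wq > t) = ρ·e^{−(μ−λ)t} = 0.2866·e^{−2.3174}
= 0.2866·0.098534 = 0.028243

Final: 0.028243


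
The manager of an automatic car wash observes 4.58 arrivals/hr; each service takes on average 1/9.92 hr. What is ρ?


ρ = λ/μ = 4.58/9.92 = 0.4617

Final: 0.4617


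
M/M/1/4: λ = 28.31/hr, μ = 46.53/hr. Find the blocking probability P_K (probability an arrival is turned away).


ρ = λ/μ = 28.31/46.53 = 0.6084
P_K = (1−ρ)ρ^K/(1−ρ^(K+1)) = (0.3916·0.137034)/(1 − 0.083375)
= 0.053659/0.916625 = 0.058540

Final: 0.058540


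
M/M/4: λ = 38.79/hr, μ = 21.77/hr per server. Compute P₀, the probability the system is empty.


a = λ/μ = 38.79/21.77 = 1.7818; ρ = a/c = 0.4455
Σ_{k=0}^{3} a^k/k! (terms k=0..3) = 1.00000 + 1.78181 + 1.58742 + 0.94283 = 5.31206
Tail: a^4/(4!(1−ρ)) = 10.07965/(24·0.5545) = 0.75735
P₀ = 1/(5.31206 + 0.75735) = 1/6.06941 = 0.164761

Final: 0.164761


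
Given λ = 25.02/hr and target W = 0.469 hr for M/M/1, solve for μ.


W = 1/(μ−λ) ⇒ μ − λ = 1/W = 1/0.469 = 2.1322
μ = λ + 1/W = 25.02 + 2.1322 = 27.1522 per hr

Final: 27.1522 /hr


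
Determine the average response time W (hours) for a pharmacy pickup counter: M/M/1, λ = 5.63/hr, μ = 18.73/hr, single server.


W = 1/(μ−λ) = 1/(18.73 − 5.63) = 1/13.10 = 0.07634 hr

Final: 0.07634 hr


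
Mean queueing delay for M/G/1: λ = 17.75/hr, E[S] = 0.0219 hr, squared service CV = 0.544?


ρ = λ·E[S] = 17.75·0.0219 = 0.3887
E[S²] = E[S]²(1+C_s²) = 0.0219²·(1+0.544) = 0.0007405
Wq = λ·E[S²]/(2(1−ρ)) = 17.75·0.0007405/(2·0.6113) = 0.01075 hr

Final: 0.01075 hr


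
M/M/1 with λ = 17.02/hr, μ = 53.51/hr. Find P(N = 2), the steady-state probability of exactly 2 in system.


ρ = 17.02/53.51 = 0.3181
P_n = (1−ρ)·ρ^n = (1 − 0.3181)·0.3181^2 = 0.6819·0.101169 = 0.068990

Final: 0.068990


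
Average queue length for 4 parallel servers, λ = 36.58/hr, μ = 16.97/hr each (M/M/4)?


a = λ/μ = 2.1556; ρ = a/4 = 0.5389
P₀ = 0.109902
Lq = P₀·a^c·ρ / (c!·(1−ρ)²) = 0.109902·21.58974·0.5389/(24·0.21262)
= 0.25058

Final: 0.25058


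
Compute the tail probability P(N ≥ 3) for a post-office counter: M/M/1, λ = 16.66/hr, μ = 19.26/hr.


ρ = 16.66/19.26 = 0.8650
P(N ≥ n) = ρ^n = 0.8650^3 = 0.647226

Final: 0.647226


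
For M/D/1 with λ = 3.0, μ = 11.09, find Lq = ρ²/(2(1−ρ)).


ρ = 3.0/11.09 = 0.2705
M/D/1: Lq = ρ²/(2(1−ρ)) = 0.07318/(2·0.7295) = 0.05016

Final: 0.05016


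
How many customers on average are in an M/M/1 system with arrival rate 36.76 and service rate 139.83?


ρ = λ/μ = 36.76/139.83 = 0.2629
L = ρ/(1−ρ) = 0.2629/(1 − 0.2629) = 0.2629/0.7371 = 0.3567

Final: 0.3567


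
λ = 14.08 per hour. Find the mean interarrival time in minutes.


Mean interarrival time = 1/λ = 1/14.08 hour = 0.07102 hour
In minutes: 0.07102 × 60 = 4.2614 min

Final: 4.2614 min


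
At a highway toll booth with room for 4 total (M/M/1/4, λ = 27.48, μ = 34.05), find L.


ρ = 27.48/34.05 = 0.8070
L = ρ[1 − (K+1)ρ^K + Kρ^(K+1)] / [(1−ρ)(1−ρ^(K+1))]
Numerator: 0.8070·(1 − 5·0.424227 + 4·0.342372) = 0.200432
Denominator: (0.1930)·(0.657628) = 0.126890
L = 0.200432/0.126890 = 1.5796

Final: 1.5796


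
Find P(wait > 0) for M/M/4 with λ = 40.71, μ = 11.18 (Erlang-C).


a = λ/μ = 3.6413; ρ = a/4 = 0.9103
P₀ = 0.009900 (from M/M/c formula)
C(c,a) = [a^c/(c!(1−ρ))]·P₀ = [175.80742/(24·0.08967)]·0.009900
= 81.69272·0.009900 = 0.808755

Final: 0.808755


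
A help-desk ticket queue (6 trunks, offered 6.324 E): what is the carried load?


B(6,6.324) = 0.287283 (Erlang-B)
Carried load = a(1 − B) = 6.324·(1 − 0.287283) = 6.324·0.712717 = 4.5072 E

Final: 4.5072 Erlangs


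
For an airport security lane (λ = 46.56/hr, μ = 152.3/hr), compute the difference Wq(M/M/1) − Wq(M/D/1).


ρ = 46.56/152.3 = 0.3057
Wq(M/M/1) = ρ/(μ−λ) = 0.3057/105.74 = 0.002891 hr
Wq(M/D/1) = ρ/(2(μ−λ)) = 0.001446 hr
Savings = 0.002891 − 0.001446 = 0.001446 hr

Final: 0.001446 hr


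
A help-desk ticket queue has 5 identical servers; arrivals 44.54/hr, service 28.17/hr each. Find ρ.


ρ = λ/(cμ) = 44.54/(5·28.17) = 44.54/140.85 = 0.3162

Final: 0.3162


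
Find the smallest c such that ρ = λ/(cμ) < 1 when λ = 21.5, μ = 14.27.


Stability requires cμ > λ ⇔ c > λ/μ.
λ/μ = 21.5/14.27 = 1.5067
Minimum integer c = ⌊1.5067⌋ + 1 = 2
Check: 2·14.27 = 28.54 > 21.5, while 1·14.27 = 14.27 ≤ 21.5

Final: 2 servers


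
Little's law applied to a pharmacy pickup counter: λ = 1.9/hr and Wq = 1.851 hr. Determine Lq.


Lq = λWq = 1.9·1.851 = 3.5169

Final: 3.5169


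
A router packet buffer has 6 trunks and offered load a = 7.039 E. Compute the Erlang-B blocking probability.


B(c,a) = (a^c/c!) / Σ_{k=0}^{c} a^k/k!
a^6/6! = 168.940313
Σ terms (k=0..6): 1.00000 + 7.03900 + 24.77376 + 58.12750 + 102.28987 + 144.00368 + 168.94031 = 506.174118
B = 168.940313/506.174118 = 0.333759

Final: 0.333759


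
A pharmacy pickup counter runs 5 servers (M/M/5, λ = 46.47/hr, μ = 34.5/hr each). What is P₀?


a = λ/μ = 46.47/34.5 = 1.3470; ρ = a/c = 0.2694
Σ_{k=0}^{4} a^k/k! (terms k=0..4) = 1.00000 + 1.34696 + 0.90715 + 0.40730 + 0.13715 = 3.79855
Tail: a^5/(5!(1−ρ)) = 4.43372/(120·0.7306) = 0.05057
P₀ = 1/(3.79855 + 0.05057) = 1/3.84912 = 0.259800

Final: 0.259800


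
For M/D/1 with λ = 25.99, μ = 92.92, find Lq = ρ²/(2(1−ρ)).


ρ = 25.99/92.92 = 0.2797
M/D/1: Lq = ρ²/(2(1−ρ)) = 0.07823/(2·0.7203) = 0.05431

Final: 0.05431


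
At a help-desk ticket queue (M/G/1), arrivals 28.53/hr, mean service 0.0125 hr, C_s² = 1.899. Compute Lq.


ρ = λ·E[S] = 28.53·0.0125 = 0.3566
Lq = ρ²(1+C_s²)/(2(1−ρ)) = 0.1272·(1+1.899)/(2·0.6434)
= 0.1272·2.8990/1.2868 = 0.28653

Final: 0.28653


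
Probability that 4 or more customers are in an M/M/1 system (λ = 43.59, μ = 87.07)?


ρ = 43.59/87.07 = 0.5006
P(N ≥ n) = ρ^n = 0.5006^4 = 0.062816

Final: 0.062816


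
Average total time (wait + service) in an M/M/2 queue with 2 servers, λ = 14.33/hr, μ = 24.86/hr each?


a = 0.5764; ρ = 0.2882; P₀ = 0.552537
Lq = P₀·a^c·ρ/(c!(1−ρ)²) = 0.05222
Wq = Lq/λ = 0.05222/14.33 = 0.003644 hr
W = Wq + 1/μ = 0.003644 + 0.04023 = 0.04387 hr

Final: 0.04387 hr


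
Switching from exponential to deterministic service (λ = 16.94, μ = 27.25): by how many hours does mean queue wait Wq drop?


ρ = 16.94/27.25 = 0.6217
Wq(M/M/1) = ρ/(μ−λ) = 0.6217/10.31 = 0.06030 hr
Wq(M/D/1) = ρ/(2(μ−λ)) = 0.03015 hr
Savings = 0.06030 − 0.03015 = 0.03015 hr

Final: 0.03015 hr


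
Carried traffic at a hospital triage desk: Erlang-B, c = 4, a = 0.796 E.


B(4,0.796) = 0.007557 (Erlang-B)
Carried load = a(1 − B) = 0.796·(1 − 0.007557) = 0.796·0.992443 = 0.7900 E

Final: 0.7900 Erlangs


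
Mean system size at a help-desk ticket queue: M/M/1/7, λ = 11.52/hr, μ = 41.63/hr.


ρ = 11.52/41.63 = 0.2767
L = ρ[1 − (K+1)ρ^K + Kρ^(K+1)] / [(1−ρ)(1−ρ^(K+1))]
Numerator: 0.2767·(1 − 8·0.0001243 + 7·0.00003438) = 0.276515
Denominator: (0.7233)·(0.999966) = 0.723252
L = 0.276515/0.723252 = 0.3823

Final: 0.3823


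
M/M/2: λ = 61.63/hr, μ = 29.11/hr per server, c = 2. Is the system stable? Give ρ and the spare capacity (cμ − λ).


Total capacity cμ = 2·29.11 = 58.22/hr
ρ = λ/(cμ) = 61.63/58.22 = 1.0586
Stable ⇔ ρ < 1: NO
Spare capacity = cμ − λ = 58.22 − 61.63 = -3.41/hr

Final: ρ = 1.0586; unstable; margin = -3.41/hr


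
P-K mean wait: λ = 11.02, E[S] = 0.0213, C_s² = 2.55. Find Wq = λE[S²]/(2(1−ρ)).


ρ = λ·E[S] = 11.02·0.0213 = 0.2347
E[S²] = E[S]²(1+C_s²) = 0.0213²·(1+2.55) = 0.001611
Wq = λ·E[S²]/(2(1−ρ)) = 11.02·0.001611/(2·0.7653) = 0.01160 hr

Final: 0.01160 hr


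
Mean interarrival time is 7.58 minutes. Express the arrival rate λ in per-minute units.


λ = 1/(interarrival time) in consistent units.
1 minute = 1 min, so λ = 1/7.58 = 0.1319 per minute

Final: 0.1319 /min


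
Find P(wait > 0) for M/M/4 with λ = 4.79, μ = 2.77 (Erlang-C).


a = λ/μ = 1.7292; ρ = a/4 = 0.4323
P₀ = 0.174140 (from M/M/c formula)
C(c,a) = [a^c/(c!(1−ρ))]·P₀ = [8.94176/(24·0.5677)]·0.174140
= 0.65630·0.174140 = 0.114288

Final: 0.114288


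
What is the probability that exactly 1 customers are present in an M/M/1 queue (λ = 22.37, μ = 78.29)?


ρ = 22.37/78.29 = 0.2857
P_n = (1−ρ)·ρ^n = (1 − 0.2857)·0.2857^1 = 0.7143·0.285733 = 0.204089

Final: 0.204089


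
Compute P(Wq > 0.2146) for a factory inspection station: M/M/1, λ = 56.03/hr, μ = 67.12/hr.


ρ = 56.03/67.12 = 0.8348
P(Wq > t) = ρ·e^{−(μ−λ)t} = 0.8348·e^{−2.3799}
= 0.8348·0.092559 = 0.077265

Final: 0.077265


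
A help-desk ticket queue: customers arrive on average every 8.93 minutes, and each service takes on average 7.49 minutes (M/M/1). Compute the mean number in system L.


λ = 60/8.93 = 6.7189 /hr
μ = 60/7.49 = 8.0107 /hr
ρ = λ/μ = 6.7189/8.0107 = 0.8387
L = ρ/(1−ρ) = 0.8387/0.1613 = 5.2014

Final: 5.2014


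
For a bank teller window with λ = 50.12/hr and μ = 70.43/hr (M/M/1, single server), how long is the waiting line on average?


ρ = 50.12/70.43 = 0.7116
Lq = ρ²/(1−ρ) = 0.5064/0.2884 = 1.7561

Final: 1.7561


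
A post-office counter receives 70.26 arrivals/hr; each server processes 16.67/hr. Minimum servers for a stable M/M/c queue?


Stability requires cμ > λ ⇔ c > λ/μ.
λ/μ = 70.26/16.67 = 4.2148
Minimum integer c = ⌊4.2148⌋ + 1 = 5
Check: 5·16.67 = 83.35 > 70.26, while 4·16.67 = 66.68 ≤ 70.26

Final: 5 servers


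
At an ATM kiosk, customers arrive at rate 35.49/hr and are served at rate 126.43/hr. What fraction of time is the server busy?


ρ = λ/μ = 35.49/126.43 = 0.2807

Final: 0.2807


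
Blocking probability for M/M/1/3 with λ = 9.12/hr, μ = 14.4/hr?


ρ = λ/μ = 9.12/14.4 = 0.6333
P_K = (1−ρ)ρ^K/(1−ρ^(K+1)) = (0.3667·0.254037)/(1 − 0.160890)
= 0.093147/0.839110 = 0.111007

Final: 0.111007


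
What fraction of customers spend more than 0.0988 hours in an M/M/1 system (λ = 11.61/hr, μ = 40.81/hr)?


W ~ Exponential(μ−λ) for M/M/1.
μ − λ = 40.81 − 11.61 = 29.2000
P(W > t) = e^{−(μ−λ)t} = e^{−2.8850} = 0.055857

Final: 0.055857


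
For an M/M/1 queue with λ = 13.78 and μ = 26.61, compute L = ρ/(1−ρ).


ρ = λ/μ = 13.78/26.61 = 0.5179
L = ρ/(1−ρ) = 0.5179/(1 − 0.5179) = 0.5179/0.4821 = 1.0740

Final: 1.0740


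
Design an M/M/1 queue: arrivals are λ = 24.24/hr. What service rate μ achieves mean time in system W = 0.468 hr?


W = 1/(μ−λ) ⇒ μ − λ = 1/W = 1/0.468 = 2.1368
μ = λ + 1/W = 24.24 + 2.1368 = 26.3768 per hr

Final: 26.3768 /hr


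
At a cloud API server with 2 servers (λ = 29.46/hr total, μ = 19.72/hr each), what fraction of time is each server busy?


ρ = λ/(cμ) = 29.46/(2·19.72) = 29.46/39.44 = 0.7470

Final: 0.7470


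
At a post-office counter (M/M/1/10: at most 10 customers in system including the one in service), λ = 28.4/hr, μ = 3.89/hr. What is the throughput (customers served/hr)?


ρ = 7.3008; P_K = (1−ρ)ρ^10/(1−ρ^11) = 0.863028
λ_eff = λ(1 − P_K) = 28.4·(1 − 0.863028) = 28.4·0.136972 = 3.8900 /hr

Final: 3.8900 /hr


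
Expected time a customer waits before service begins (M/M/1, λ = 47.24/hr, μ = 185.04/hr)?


ρ = 47.24/185.04 = 0.2553
Wq = ρ/(μ−λ) = 0.2553/(185.04 − 47.24) = 0.2553/137.80 = 0.001853 hr

Final: 0.001853 hr


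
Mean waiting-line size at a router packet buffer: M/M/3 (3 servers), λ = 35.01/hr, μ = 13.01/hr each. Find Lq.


a = λ/μ = 2.6910; ρ = a/3 = 0.8970
P₀ = 0.025743
Lq = P₀·a^c·ρ / (c!·(1−ρ)²) = 0.025743·19.48698·0.8970/(6·0.01061)
= 7.06967

Final: 7.06967


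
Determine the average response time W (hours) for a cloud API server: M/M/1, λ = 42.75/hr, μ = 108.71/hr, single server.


W = 1/(μ−λ) = 1/(108.71 − 42.75) = 1/65.96 = 0.01516 hr

Final: 0.01516 hr


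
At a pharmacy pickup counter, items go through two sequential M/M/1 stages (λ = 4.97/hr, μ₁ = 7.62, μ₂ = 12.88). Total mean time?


Each node sees arrival rate λ = 4.97/hr (tandem ⇒ throughput preserved).
W₁ = 1/(μ₁−λ) = 1/(7.62−4.97) = 0.37736 hr
W₂ = 1/(μ₂−λ) = 1/(12.88−4.97) = 0.12642 hr
W_total = W₁ + W₂ = 0.37736 + 0.12642 = 0.50378 hr

Final: 0.50378 hr


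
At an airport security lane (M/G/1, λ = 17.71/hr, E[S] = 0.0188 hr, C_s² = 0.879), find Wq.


ρ = λ·E[S] = 17.71·0.0188 = 0.3329
E[S²] = E[S]²(1+C_s²) = 0.0188²·(1+0.879) = 0.0006641
Wq = λ·E[S²]/(2(1−ρ)) = 17.71·0.0006641/(2·0.6671) = 0.008816 hr

Final: 0.008816 hr


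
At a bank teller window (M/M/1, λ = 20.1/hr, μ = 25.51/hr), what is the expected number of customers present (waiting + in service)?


ρ = λ/μ = 20.1/25.51 = 0.7879
L = ρ/(1−ρ) = 0.7879/(1 − 0.7879) = 0.7879/0.2121 = 3.7153

Final: 3.7153


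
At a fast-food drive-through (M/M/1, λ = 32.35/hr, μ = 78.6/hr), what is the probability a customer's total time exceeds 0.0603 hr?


W ~ Exponential(μ−λ) for M/M/1.
μ − λ = 78.6 − 32.35 = 46.2500
P(W > t) = e^{−(μ−λ)t} = e^{−2.7889} = 0.061490

Final: 0.061490


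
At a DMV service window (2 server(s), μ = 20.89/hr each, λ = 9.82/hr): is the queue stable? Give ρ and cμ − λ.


Total capacity cμ = 2·20.89 = 41.78/hr
ρ = λ/(cμ) = 9.82/41.78 = 0.2350
Stable ⇔ ρ < 1: YES
Spare capacity = cμ − λ = 41.78 − 9.82 = 31.96/hr

Final: ρ = 0.2350; stable; margin = 31.96/hr


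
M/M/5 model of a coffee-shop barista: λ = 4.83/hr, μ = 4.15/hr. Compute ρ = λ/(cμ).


ρ = λ/(cμ) = 4.83/(5·4.15) = 4.83/20.75 = 0.2328

Final: 0.2328


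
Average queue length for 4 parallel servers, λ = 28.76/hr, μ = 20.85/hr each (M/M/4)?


a = λ/μ = 1.3794; ρ = a/4 = 0.3448
P₀ = 0.250102
Lq = P₀·a^c·ρ / (c!·(1−ρ)²) = 0.250102·3.62019·0.3448/(24·0.42923)
= 0.03031

Final: 0.03031


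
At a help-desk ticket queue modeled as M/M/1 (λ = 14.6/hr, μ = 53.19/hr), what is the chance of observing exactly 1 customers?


ρ = 14.6/53.19 = 0.2745
P_n = (1−ρ)·ρ^n = (1 − 0.2745)·0.2745^1 = 0.7255·0.274488 = 0.199144

Final: 0.199144


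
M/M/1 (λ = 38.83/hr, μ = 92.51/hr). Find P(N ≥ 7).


ρ = 38.83/92.51 = 0.4197
P(N ≥ n) = ρ^n = 0.4197^7 = 0.002295

Final: 0.002295


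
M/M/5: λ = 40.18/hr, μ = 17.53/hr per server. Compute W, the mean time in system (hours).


a = 2.2921; ρ = 0.4584; P₀ = 0.099510
Lq = P₀·a^c·ρ/(c!(1−ρ)²) = 0.08199
Wq = Lq/λ = 0.08199/40.18 = 0.002041 hr
W = Wq + 1/μ = 0.002041 + 0.05705 = 0.05909 hr

Final: 0.05909 hr


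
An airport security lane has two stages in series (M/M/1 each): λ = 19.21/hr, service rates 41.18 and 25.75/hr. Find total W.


Each node sees arrival rate λ = 19.21/hr (tandem ⇒ throughput preserved).
W₁ = 1/(μ₁−λ) = 1/(41.18−19.21) = 0.04552 hr
W₂ = 1/(μ₂−λ) = 1/(25.75−19.21) = 0.15291 hr
W_total = W₁ + W₂ = 0.04552 + 0.15291 = 0.19842 hr

Final: 0.19842 hr


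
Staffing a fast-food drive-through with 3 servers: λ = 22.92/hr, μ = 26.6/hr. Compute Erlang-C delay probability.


a = λ/μ = 0.8617; ρ = a/3 = 0.2872
P₀ = 0.419734 (from M/M/c formula)
C(c,a) = [a^c/(c!(1−ρ))]·P₀ = [0.63973/(6·0.7128)]·0.419734
= 0.14959·0.419734 = 0.062786

Final: 0.062786


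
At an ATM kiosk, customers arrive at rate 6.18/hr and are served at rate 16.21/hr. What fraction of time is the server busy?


ρ = λ/μ = 6.18/16.21 = 0.3812

Final: 0.3812


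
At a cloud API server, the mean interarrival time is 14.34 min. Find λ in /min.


λ = 1/(interarrival time) in consistent units.
1 minute = 1 min, so λ = 1/14.34 = 0.06974 per minute

Final: 0.06974 /min


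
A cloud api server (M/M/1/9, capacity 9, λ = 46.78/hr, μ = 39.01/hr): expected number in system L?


ρ = 46.78/39.01 = 1.1992
L = ρ[1 − (K+1)ρ^K + Kρ^(K+1)] / [(1−ρ)(1−ρ^(K+1))]
Numerator: 1.1992·(1 − 10·5.128123 + 9·6.149541) = 6.073412
Denominator: (-0.1992)·(-5.149541) = 1.025684
L = 6.073412/1.025684 = 5.9213

Final: 5.9213


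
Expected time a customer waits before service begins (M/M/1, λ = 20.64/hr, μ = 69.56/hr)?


ρ = 20.64/69.56 = 0.2967
Wq = ρ/(μ−λ) = 0.2967/(69.56 − 20.64) = 0.2967/48.92 = 0.006065 hr

Final: 0.006065 hr


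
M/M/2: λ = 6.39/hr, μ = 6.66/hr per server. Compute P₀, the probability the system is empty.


a = λ/μ = 6.39/6.66 = 0.9595; ρ = a/c = 0.4797
Σ_{k=0}^{1} a^k/k! (terms k=0..1) = 1.00000 + 0.95946 = 1.95946
Tail: a^2/(2!(1−ρ)) = 0.92056/(2·0.5203) = 0.88470
P₀ = 1/(1.95946 + 0.88470) = 1/2.84416 = 0.351598

Final: 0.351598


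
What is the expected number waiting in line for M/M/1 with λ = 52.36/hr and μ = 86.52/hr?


ρ = 52.36/86.52 = 0.6052
Lq = ρ²/(1−ρ) = 0.3662/0.3948 = 0.9276

Final: 0.9276


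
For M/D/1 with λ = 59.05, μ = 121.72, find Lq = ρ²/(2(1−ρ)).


ρ = 59.05/121.72 = 0.4851
M/D/1: Lq = ρ²/(2(1−ρ)) = 0.2354/(2·0.5149) = 0.22855

Final: 0.22855


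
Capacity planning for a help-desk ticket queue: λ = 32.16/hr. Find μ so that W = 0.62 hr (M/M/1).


W = 1/(μ−λ) ⇒ μ − λ = 1/W = 1/0.62 = 1.6129
μ = λ + 1/W = 32.16 + 1.6129 = 33.7729 per hr

Final: 33.7729 /hr


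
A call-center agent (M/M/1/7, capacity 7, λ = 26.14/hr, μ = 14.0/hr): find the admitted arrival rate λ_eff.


ρ = 1.8671; P_K = (1−ρ)ρ^7/(1−ρ^8) = 0.467588
λ_eff = λ(1 − P_K) = 26.14·(1 − 0.467588) = 26.14·0.532412 = 13.9173 /hr

Final: 13.9173 /hr


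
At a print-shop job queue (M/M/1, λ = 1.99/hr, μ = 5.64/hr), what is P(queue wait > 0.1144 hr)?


ρ = 1.99/5.64 = 0.3528
P(Wq > t) = ρ·e^{−(μ−λ)t} = 0.3528·e^{−0.4176}
= 0.3528·0.658652 = 0.232397

Final: 0.232397


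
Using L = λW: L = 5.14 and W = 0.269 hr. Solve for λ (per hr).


λ = L/W = 5.14/0.269 = 19.1078 /hr

Final: 19.1078 /hr


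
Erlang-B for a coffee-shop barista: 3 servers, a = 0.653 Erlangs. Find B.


B(c,a) = (a^c/c!) / Σ_{k=0}^{c} a^k/k!
a^3/3! = 0.046408
Σ terms (k=0..3): 1.00000 + 0.65300 + 0.21320 + 0.04641 = 1.912612
B = 0.046408/1.912612 = 0.024264

Final: 0.024264


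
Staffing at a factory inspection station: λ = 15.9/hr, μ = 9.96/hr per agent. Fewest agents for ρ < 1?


Stability requires cμ > λ ⇔ c > λ/μ.
λ/μ = 15.9/9.96 = 1.5964
Minimum integer c = ⌊1.5964⌋ + 1 = 2
Check: 2·9.96 = 19.92 > 15.9, while 1·9.96 = 9.96 ≤ 15.9

Final: 2 servers


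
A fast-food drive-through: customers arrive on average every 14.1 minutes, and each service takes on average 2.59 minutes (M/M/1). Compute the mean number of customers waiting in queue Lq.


λ = 60/14.1 = 4.2553 /hr
μ = 60/2.59 = 23.1660 /hr
ρ = λ/μ = 4.2553/23.1660 = 0.1837
Lq = ρ²/(1−ρ) = 0.03374/0.8163 = 0.04133

Final: 0.04133


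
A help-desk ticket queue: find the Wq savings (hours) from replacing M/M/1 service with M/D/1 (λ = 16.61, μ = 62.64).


ρ = 16.61/62.64 = 0.2652
Wq(M/M/1) = ρ/(μ−λ) = 0.2652/46.03 = 0.005761 hr
Wq(M/D/1) = ρ/(2(μ−λ)) = 0.002880 hr
Savings = 0.005761 − 0.002880 = 0.002880 hr

Final: 0.002880 hr


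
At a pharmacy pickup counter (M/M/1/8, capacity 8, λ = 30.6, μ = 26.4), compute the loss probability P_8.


ρ = λ/μ = 30.6/26.4 = 1.1591
P_K = (1−ρ)ρ^K/(1−ρ^(K+1)) = (-0.1591·3.257917)/(1 − 3.776222)
= -0.518305/-2.776222 = 0.186694

Final: 0.186694


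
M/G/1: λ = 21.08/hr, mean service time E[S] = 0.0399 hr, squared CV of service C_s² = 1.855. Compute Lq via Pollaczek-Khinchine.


ρ = λ·E[S] = 21.08·0.0399 = 0.8411
Lq = ρ²(1+C_s²)/(2(1−ρ)) = 0.7074·(1+1.855)/(2·0.1589)
= 0.7074·2.8550/0.3178 = 6.35503

Final: 6.35503


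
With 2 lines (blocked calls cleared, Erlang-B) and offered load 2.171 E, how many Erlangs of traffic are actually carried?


B(2,2.171) = 0.426335 (Erlang-B)
Carried load = a(1 − B) = 2.171·(1 − 0.426335) = 2.171·0.573665 = 1.2454 E

Final: 1.2454 Erlangs


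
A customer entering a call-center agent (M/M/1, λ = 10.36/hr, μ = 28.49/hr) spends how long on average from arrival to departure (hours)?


W = 1/(μ−λ) = 1/(28.49 − 10.36) = 1/18.13 = 0.05516 hr

Final: 0.05516 hr


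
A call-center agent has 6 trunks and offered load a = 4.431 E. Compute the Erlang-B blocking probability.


B(c,a) = (a^c/c!) / Σ_{k=0}^{c} a^k/k!
a^6/6! = 10.511822
Σ terms (k=0..6): 1.00000 + 4.43100 + 9.81688 + 14.49953 + 16.06186 + 14.23402 + 10.51182 = 70.555110
B = 10.511822/70.555110 = 0.148987

Final: 0.148987


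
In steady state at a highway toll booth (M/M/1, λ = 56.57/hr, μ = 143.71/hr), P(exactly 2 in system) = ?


ρ = 56.57/143.71 = 0.3936
P_n = (1−ρ)·ρ^n = (1 − 0.3936)·0.3936^2 = 0.6064·0.154952 = 0.093957

Final: 0.093957


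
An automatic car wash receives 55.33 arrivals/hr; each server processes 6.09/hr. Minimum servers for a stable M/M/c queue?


Stability requires cμ > λ ⇔ c > λ/μ.
λ/μ = 55.33/6.09 = 9.0854
Minimum integer c = ⌊9.0854⌋ + 1 = 10
Check: 10·6.09 = 60.90 > 55.33, while 9·6.09 = 54.81 ≤ 55.33

Final: 10 servers


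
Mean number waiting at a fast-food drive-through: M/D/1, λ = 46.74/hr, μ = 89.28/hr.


ρ = 46.74/89.28 = 0.5235
M/D/1: Lq = ρ²/(2(1−ρ)) = 0.2741/(2·0.4765) = 0.28760

Final: 0.28760


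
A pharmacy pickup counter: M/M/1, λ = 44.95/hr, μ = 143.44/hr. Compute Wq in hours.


ρ = 44.95/143.44 = 0.3134
Wq = ρ/(μ−λ) = 0.3134/(143.44 − 44.95) = 0.3134/98.49 = 0.003182 hr

Final: 0.003182 hr


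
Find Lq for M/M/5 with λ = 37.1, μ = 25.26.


a = λ/μ = 1.4687; ρ = a/5 = 0.2937
P₀ = 0.229892
Lq = P₀·a^c·ρ / (c!·(1−ρ)²) = 0.229892·6.83444·0.2937/(120·0.49880)
= 0.007711

Final: 0.007711


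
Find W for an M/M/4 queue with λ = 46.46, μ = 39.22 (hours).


a = 1.1846; ρ = 0.2961; P₀ = 0.304891
Lq = P₀·a^c·ρ/(c!(1−ρ)²) = 0.01495
Wq = Lq/λ = 0.01495/46.46 = 0.0003219 hr
W = Wq + 1/μ = 0.0003219 + 0.02550 = 0.02582 hr

Final: 0.02582 hr


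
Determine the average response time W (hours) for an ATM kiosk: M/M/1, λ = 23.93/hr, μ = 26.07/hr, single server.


W = 1/(μ−λ) = 1/(26.07 − 23.93) = 1/2.14 = 0.4673 hr

Final: 0.4673 hr


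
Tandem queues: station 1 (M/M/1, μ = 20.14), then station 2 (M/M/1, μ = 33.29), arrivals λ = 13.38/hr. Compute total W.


Each node sees arrival rate λ = 13.38/hr (tandem ⇒ throughput preserved).
W₁ = 1/(μ₁−λ) = 1/(20.14−13.38) = 0.14793 hr
W₂ = 1/(μ₂−λ) = 1/(33.29−13.38) = 0.05023 hr
W_total = W₁ + W₂ = 0.14793 + 0.05023 = 0.19816 hr

Final: 0.19816 hr


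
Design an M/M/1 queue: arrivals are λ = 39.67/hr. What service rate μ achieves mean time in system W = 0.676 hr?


W = 1/(μ−λ) ⇒ μ − λ = 1/W = 1/0.676 = 1.4793
μ = λ + 1/W = 39.67 + 1.4793 = 41.1493 per hr

Final: 41.1493 /hr


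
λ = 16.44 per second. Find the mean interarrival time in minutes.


Mean interarrival time = 1/λ = 1/16.44 second = 0.06083 second
In minutes: 0.06083 × 0.0166667 = 0.001014 min

Final: 0.001014 min


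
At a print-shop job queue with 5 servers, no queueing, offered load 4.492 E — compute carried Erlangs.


B(5,4.492) = 0.242332 (Erlang-B)
Carried load = a(1 − B) = 4.492·(1 − 0.242332) = 4.492·0.757668 = 3.4034 E

Final: 3.4034 Erlangs


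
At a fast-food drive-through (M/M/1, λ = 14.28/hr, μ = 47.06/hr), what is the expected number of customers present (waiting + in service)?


ρ = λ/μ = 14.28/47.06 = 0.3034
L = ρ/(1−ρ) = 0.3034/(1 − 0.3034) = 0.3034/0.6966 = 0.4356

Final: 0.4356


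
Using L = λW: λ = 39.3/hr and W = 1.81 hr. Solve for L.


L = λW = 39.3·1.81 = 71.1330

Final: 71.1330


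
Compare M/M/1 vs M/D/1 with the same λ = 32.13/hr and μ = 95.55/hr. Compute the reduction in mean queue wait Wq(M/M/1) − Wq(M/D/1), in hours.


ρ = 32.13/95.55 = 0.3363
Wq(M/M/1) = ρ/(μ−λ) = 0.3363/63.42 = 0.005302 hr
Wq(M/D/1) = ρ/(2(μ−λ)) = 0.002651 hr
Savings = 0.005302 − 0.002651 = 0.002651 hr

Final: 0.002651 hr


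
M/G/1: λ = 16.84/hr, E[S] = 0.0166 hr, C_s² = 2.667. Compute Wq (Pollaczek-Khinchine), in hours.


ρ = λ·E[S] = 16.84·0.0166 = 0.2795
E[S²] = E[S]²(1+C_s²) = 0.0166²·(1+2.667) = 0.001010
Wq = λ·E[S²]/(2(1−ρ)) = 16.84·0.001010/(2·0.7205) = 0.01181 hr

Final: 0.01181 hr


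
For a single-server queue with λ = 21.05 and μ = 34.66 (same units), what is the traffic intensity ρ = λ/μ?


ρ = λ/μ = 21.05/34.66 = 0.6073

Final: 0.6073


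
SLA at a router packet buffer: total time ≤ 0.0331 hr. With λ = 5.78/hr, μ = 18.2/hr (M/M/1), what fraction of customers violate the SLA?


W ~ Exponential(μ−λ) for M/M/1.
μ − λ = 18.2 − 5.78 = 12.4200
P(W > t) = e^{−(μ−λ)t} = e^{−0.4111} = 0.662919

Final: 0.662919


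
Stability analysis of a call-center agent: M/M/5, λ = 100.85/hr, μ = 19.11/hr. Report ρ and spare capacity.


Total capacity cμ = 5·19.11 = 95.55/hr
ρ = λ/(cμ) = 100.85/95.55 = 1.0555
Stable ⇔ ρ < 1: NO
Spare capacity = cμ − λ = 95.55 − 100.85 = -5.30/hr

Final: ρ = 1.0555; unstable; margin = -5.30/hr


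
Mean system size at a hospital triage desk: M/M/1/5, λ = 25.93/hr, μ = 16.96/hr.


ρ = 25.93/16.96 = 1.5289
L = ρ[1 − (K+1)ρ^K + Kρ^(K+1)] / [(1−ρ)(1−ρ^(K+1))]
Numerator: 1.5289·(1 − 6·8.353786 + 5·12.772032) = 22.531957
Denominator: (-0.5289)·(-11.772032) = 6.226128
L = 22.531957/6.226128 = 3.6189

Final: 3.6189


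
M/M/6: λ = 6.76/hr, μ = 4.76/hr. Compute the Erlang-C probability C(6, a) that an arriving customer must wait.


a = λ/μ = 1.4202; ρ = a/6 = 0.2367
P₀ = 0.241630 (from M/M/c formula)
C(c,a) = [a^c/(c!(1−ρ))]·P₀ = [8.20424/(720·0.7633)]·0.241630
= 0.01493·0.241630 = 0.003607

Final: 0.003607


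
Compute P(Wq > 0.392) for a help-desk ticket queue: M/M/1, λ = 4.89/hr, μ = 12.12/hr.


ρ = 4.89/12.12 = 0.4035
P(Wq > t) = ρ·e^{−(μ−λ)t} = 0.4035·e^{−2.8342}
= 0.4035·0.058768 = 0.023711

Final: 0.023711


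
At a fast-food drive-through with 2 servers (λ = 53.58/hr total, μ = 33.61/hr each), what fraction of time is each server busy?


ρ = λ/(cμ) = 53.58/(2·33.61) = 53.58/67.22 = 0.7971

Final: 0.7971


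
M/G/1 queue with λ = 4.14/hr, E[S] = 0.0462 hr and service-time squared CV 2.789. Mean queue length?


ρ = λ·E[S] = 4.14·0.0462 = 0.1913
Lq = ρ²(1+C_s²)/(2(1−ρ)) = 0.03658·(1+2.789)/(2·0.8087)
= 0.03658·3.7890/1.6175 = 0.08570

Final: 0.08570


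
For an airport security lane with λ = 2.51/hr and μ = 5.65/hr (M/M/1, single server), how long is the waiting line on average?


ρ = 2.51/5.65 = 0.4442
Lq = ρ²/(1−ρ) = 0.1974/0.5558 = 0.3551

Final: 0.3551


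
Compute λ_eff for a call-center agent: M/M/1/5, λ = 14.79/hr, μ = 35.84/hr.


ρ = 0.4127; P_K = (1−ρ)ρ^5/(1−ρ^6) = 0.007064
λ_eff = λ(1 − P_K) = 14.79·(1 − 0.007064) = 14.79·0.992936 = 14.6855 /hr

Final: 14.6855 /hr


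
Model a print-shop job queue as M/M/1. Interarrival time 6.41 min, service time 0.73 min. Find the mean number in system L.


λ = 60/6.41 = 9.3604 /hr
μ = 60/0.73 = 82.1918 /hr
ρ = λ/μ = 9.3604/82.1918 = 0.1139
L = ρ/(1−ρ) = 0.1139/0.8861 = 0.1285

Final: 0.1285


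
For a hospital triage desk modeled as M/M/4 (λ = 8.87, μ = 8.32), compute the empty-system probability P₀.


a = λ/μ = 8.87/8.32 = 1.0661; ρ = a/c = 0.2665
Σ_{k=0}^{3} a^k/k! (terms k=0..3) = 1.00000 + 1.06611 + 0.56829 + 0.20195 = 2.83635
Tail: a^4/(4!(1−ρ)) = 1.29182/(24·0.7335) = 0.07338
P₀ = 1/(2.83635 + 0.07338) = 1/2.90973 = 0.343674

Final: 0.343674


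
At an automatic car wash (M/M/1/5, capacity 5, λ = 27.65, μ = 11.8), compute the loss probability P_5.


ρ = λ/μ = 27.65/11.8 = 2.3432
P_K = (1−ρ)ρ^K/(1−ρ^(K+1)) = (-1.3432·70.642432)/(1 − 165.530783)
= -94.888351/-164.530783 = 0.576721

Final: 0.576721


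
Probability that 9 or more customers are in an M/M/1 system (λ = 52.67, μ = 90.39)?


ρ = 52.67/90.39 = 0.5827
P(N ≥ n) = ρ^n = 0.5827^9 = 0.007744

Final: 0.007744


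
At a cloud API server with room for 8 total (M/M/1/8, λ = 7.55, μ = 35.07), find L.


ρ = 7.55/35.07 = 0.2153
L = ρ[1 − (K+1)ρ^K + Kρ^(K+1)] / [(1−ρ)(1−ρ^(K+1))]
Numerator: 0.2153·(1 − 9·0.000004614 + 8·0.0000009933) = 0.215276
Denominator: (0.7847)·(0.999999) = 0.784716
L = 0.215276/0.784716 = 0.2743

Final: 0.2743


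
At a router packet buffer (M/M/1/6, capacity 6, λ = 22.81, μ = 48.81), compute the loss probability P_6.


ρ = λ/μ = 22.81/48.81 = 0.4673
P_K = (1−ρ)ρ^K/(1−ρ^(K+1)) = (0.5327·0.010416)/(1 − 0.004868)
= 0.005548/0.995132 = 0.005575

Final: 0.005575


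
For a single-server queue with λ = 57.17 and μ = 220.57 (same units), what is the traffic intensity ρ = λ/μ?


ρ = λ/μ = 57.17/220.57 = 0.2592

Final: 0.2592


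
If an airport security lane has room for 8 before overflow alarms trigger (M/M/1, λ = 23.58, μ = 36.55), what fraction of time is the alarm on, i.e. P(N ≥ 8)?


ρ = 23.58/36.55 = 0.6451
P(N ≥ n) = ρ^n = 0.6451^8 = 0.030009

Final: 0.030009


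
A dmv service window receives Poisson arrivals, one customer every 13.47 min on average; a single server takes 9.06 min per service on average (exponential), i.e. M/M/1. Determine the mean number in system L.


λ = 60/13.47 = 4.4543 /hr
μ = 60/9.06 = 6.6225 /hr
ρ = λ/μ = 4.4543/6.6225 = 0.6726
L = ρ/(1−ρ) = 0.6726/0.3274 = 2.0544

Final: 2.0544


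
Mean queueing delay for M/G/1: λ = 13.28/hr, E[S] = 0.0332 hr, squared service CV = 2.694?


ρ = λ·E[S] = 13.28·0.0332 = 0.4409
E[S²] = E[S]²(1+C_s²) = 0.0332²·(1+2.694) = 0.004072
Wq = λ·E[S²]/(2(1−ρ)) = 13.28·0.004072/(2·0.5591) = 0.04836 hr

Final: 0.04836 hr


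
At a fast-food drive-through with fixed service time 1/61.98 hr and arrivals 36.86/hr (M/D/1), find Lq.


ρ = 36.86/61.98 = 0.5947
M/D/1: Lq = ρ²/(2(1−ρ)) = 0.3537/(2·0.4053) = 0.43632

Final: 0.43632


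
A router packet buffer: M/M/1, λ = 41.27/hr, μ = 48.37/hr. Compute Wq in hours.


ρ = 41.27/48.37 = 0.8532
Wq = ρ/(μ−λ) = 0.8532/(48.37 − 41.27) = 0.8532/7.10 = 0.1202 hr

Final: 0.1202 hr


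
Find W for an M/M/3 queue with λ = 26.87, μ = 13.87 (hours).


a = 1.9373; ρ = 0.6458; P₀ = 0.121440
Lq = P₀·a^c·ρ/(c!(1−ρ)²) = 0.75727
Wq = Lq/λ = 0.75727/26.87 = 0.02818 hr
W = Wq + 1/μ = 0.02818 + 0.07210 = 0.10028 hr

Final: 0.10028 hr
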